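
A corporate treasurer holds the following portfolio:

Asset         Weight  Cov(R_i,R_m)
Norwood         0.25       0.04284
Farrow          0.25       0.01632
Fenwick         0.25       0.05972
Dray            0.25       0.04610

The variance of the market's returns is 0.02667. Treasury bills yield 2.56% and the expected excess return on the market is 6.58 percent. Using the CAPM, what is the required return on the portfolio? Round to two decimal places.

12.74%

β_Norwood = 0.04284 / 0.02667 = 1.6063
β_Farrow = 0.01632 / 0.02667 = 0.6119
β_Fenwick = 0.05972 / 0.02667 = 2.2392
β_Dray = 0.04610 / 0.02667 = 1.7285
β_P = Σ w_i β_i = 0.25×1.6063 + 0.25×0.6119 + 0.25×2.2392 + 0.25×1.7285 = 1.5465
E(R_P) = R_f + β_P × MRP = 2.56% + 1.5465 × 6.58% = 12.74%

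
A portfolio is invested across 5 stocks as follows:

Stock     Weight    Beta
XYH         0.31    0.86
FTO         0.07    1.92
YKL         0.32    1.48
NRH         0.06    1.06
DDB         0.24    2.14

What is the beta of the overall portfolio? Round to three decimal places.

1.452

β_P = Σ w_i β_i = 0.31×0.86 + 0.07×1.92 + 0.32×1.48 + 0.06×1.06 + 0.24×2.14 = 1.4518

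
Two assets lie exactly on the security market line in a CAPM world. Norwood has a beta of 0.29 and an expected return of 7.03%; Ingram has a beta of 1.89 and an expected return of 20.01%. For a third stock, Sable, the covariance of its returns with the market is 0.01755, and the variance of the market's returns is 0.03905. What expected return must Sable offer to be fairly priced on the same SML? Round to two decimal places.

MRP = (20.01% − 7.03%) / (1.89 − 0.29) = 8.1125%
R_f = 7.03% − 0.29 × 8.1125% = 4.6774%
β_Sable = Cov / Var(R_m) = 0.01755 / 0.03905 = 0.4494
E(R_Sable) = R_f + β × MRP = 4.6774% + 0.4494 × 8.1125% = 8.32%

8.32%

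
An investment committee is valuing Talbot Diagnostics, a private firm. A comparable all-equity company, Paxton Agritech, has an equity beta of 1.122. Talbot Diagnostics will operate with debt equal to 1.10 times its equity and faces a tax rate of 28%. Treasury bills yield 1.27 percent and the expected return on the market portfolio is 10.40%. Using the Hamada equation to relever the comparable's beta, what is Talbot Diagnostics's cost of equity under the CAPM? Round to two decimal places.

19.63%

β_L = β_U × [1 + (1 − t)(D/E)] = 1.122 × [1 + (1 − 0.28) × 1.10]
    = 1.122 × [1 + 0.72 × 1.10] = 1.122 × 1.7920 = 2.0106
MRP = 10.40% − 1.27% = 9.13%
E(R) = R_f + β_L × MRP = 1.27% + 2.0106 × 9.13% = 19.63%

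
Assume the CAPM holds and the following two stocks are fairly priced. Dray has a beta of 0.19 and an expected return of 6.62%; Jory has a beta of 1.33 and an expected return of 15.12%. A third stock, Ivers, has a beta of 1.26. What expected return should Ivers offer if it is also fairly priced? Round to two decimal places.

MRP (SML slope) = (15.12% − 6.62%) / (1.33 − 0.19) = 8.50% / 1.14 = 7.4561%
R_f (intercept) = 6.62% − 0.19 × 7.4561% = 5.2033%
E(R_Ivers) = R_f + β × MRP = 5.2033% + 1.26 × 7.4561% = 14.60%

14.60%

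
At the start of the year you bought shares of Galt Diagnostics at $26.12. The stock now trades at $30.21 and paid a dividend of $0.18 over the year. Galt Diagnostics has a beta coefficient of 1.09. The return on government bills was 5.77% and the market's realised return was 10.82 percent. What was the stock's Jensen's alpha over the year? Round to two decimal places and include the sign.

Realised HPR = (P1 + D1 − P0) / P0 = (30.21 + 0.18 − 26.12) / 26.12 = 4.27 / 26.12 = 16.3476%
MRP = 10.82% − 5.77% = 5.05%
CAPM required = R_f + β·MRP = 5.77% + 1.09 × 5.05% = 11.2745%
α = realised − required = 16.3476% − 11.2745% = +5.07%

+5.07%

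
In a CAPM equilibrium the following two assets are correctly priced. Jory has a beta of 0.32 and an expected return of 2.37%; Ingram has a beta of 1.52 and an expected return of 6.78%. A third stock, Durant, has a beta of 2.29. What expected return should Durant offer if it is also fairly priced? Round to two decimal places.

9.61%

MRP (SML slope) = (6.78% − 2.37%) / (1.52 − 0.32) = 4.41% / 1.20 = 3.6750%
R_f (intercept) = 2.37% − 0.32 × 3.6750% = 1.1940%
E(R_Durant) = R_f + β × MRP = 1.1940% + 2.29 × 3.6750% = 9.61%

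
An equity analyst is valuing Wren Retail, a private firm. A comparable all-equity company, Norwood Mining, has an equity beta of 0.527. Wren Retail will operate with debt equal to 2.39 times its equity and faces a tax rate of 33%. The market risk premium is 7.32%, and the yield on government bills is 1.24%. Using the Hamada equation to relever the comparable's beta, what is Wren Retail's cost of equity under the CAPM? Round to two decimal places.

11.27%

β_L = β_U × [1 + (1 − t)(D/E)] = 0.527 × [1 + (1 − 0.33) × 2.39]
    = 0.527 × [1 + 0.67 × 2.39] = 0.527 × 2.6013 = 1.3709
E(R) = R_f + β_L × MRP = 1.24% + 1.3709 × 7.32% = 11.27%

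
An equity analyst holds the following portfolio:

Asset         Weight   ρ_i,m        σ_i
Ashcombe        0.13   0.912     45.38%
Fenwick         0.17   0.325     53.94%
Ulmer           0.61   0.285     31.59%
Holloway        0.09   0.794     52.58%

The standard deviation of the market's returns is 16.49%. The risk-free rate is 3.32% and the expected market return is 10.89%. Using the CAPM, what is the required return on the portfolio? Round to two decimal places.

11.40%

β_Ashcombe = 0.912 × 45.38% / 16.49% = 2.5098
β_Fenwick = 0.325 × 53.94% / 16.49% = 1.0631
β_Ulmer = 0.285 × 31.59% / 16.49% = 0.5460
β_Holloway = 0.794 × 52.58% / 16.49% = 2.5317
β_P = Σ w_i β_i = 0.13×2.5098 + 0.17×1.0631 + 0.61×0.5460 + 0.09×2.5317 = 1.0679
MRP = 10.89% − 3.32% = 7.57%
E(R_P) = R_f + β_P × MRP = 3.32% + 1.0679 × 7.57% = 11.40%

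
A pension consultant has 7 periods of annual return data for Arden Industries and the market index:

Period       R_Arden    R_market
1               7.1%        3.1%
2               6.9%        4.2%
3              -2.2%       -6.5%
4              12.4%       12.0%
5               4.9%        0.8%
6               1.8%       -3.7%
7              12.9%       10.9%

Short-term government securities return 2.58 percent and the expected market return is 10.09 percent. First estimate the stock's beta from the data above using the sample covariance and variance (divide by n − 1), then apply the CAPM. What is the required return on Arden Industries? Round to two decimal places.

8.43%

Mean R_i = (7.1 + 6.9 − 2.2 + 12.4 + 4.9 + 1.8 + 12.9) / 7 = 6.2571%
Mean R_m = (3.1 + 4.2 − 6.5 + 12.0 + 0.8 − 3.7 + 10.9) / 7 = 2.9714%
Σ(R_i − R̄_i)(R_m − R̄_m) = 221.8114  ⇒  Cov = 221.8114 / 6 = 36.9686
Σ(R_m − R̄_m)² = 284.8343  ⇒  Var(R_m) = 284.8343 / 6 = 47.4724
β = Cov / Var(R_m) = 36.9686 / 47.4724 = 0.7787
MRP = 10.09% − 2.58% = 7.51%
E(R) = R_f + β × MRP = 2.58% + 0.7787 × 7.51% = 8.43%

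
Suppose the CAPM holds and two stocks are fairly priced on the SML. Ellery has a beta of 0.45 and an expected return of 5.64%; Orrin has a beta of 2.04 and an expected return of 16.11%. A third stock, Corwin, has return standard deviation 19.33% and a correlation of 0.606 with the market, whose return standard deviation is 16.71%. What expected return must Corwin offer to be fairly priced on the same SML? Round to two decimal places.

MRP = (16.11% − 5.64%) / (2.04 − 0.45) = 6.5849%
R_f = 5.64% − 0.45 × 6.5849% = 2.6768%
β_Corwin = ρ·σ_i/σ_m = 0.606 × 19.33 / 16.71 = 0.7010
E(R_Corwin) = R_f + β × MRP = 2.6768% + 0.7010 × 6.5849% = 7.29%

7.29%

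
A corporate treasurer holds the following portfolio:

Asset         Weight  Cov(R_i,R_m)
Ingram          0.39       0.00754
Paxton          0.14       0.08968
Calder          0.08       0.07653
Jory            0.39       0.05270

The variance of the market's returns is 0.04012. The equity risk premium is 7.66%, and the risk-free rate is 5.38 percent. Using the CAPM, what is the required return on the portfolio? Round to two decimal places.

13.43%

β_Ingram = 0.00754 / 0.04012 = 0.1879
β_Paxton = 0.08968 / 0.04012 = 2.2353
β_Calder = 0.07653 / 0.04012 = 1.9075
β_Jory = 0.05270 / 0.04012 = 1.3136
β_P = Σ w_i β_i = 0.39×0.1879 + 0.14×2.2353 + 0.08×1.9075 + 0.39×1.3136 = 1.0511
E(R_P) = R_f + β_P × MRP = 5.38% + 1.0511 × 7.66% = 13.43%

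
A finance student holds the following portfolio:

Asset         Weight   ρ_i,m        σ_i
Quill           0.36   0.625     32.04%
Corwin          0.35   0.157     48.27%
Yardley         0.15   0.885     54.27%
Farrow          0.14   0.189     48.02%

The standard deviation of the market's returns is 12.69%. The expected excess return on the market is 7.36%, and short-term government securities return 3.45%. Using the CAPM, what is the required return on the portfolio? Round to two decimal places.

β_Quill = 0.625 × 32.04% / 12.69% = 1.5780
β_Corwin = 0.157 × 48.27% / 12.69% = 0.5972
β_Yardley = 0.885 × 54.27% / 12.69% = 3.7848
β_Farrow = 0.189 × 48.02% / 12.69% = 0.7152
β_P = Σ w_i β_i = 0.36×1.5780 + 0.35×0.5972 + 0.15×3.7848 + 0.14×0.7152 = 1.4449
E(R_P) = R_f + β_P × MRP = 3.45% + 1.4449 × 7.36% = 14.08%

14.08%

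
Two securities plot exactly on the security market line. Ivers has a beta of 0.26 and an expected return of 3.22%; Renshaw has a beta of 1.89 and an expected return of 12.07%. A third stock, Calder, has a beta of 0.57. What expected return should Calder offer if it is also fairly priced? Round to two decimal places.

4.90%

MRP (SML slope) = (12.07% − 3.22%) / (1.89 − 0.26) = 8.85% / 1.63 = 5.4294%
R_f (intercept) = 3.22% − 0.26 × 5.4294% = 1.8084%
E(R_Calder) = R_f + β × MRP = 1.8084% + 0.57 × 5.4294% = 4.90%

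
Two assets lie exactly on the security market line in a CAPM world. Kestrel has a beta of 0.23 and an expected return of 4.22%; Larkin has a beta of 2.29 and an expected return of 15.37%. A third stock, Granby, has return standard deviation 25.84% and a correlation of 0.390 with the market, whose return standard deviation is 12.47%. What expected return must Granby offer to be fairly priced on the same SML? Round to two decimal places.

MRP = (15.37% − 4.22%) / (2.29 − 0.23) = 5.4126%
R_f = 4.22% − 0.23 × 5.4126% = 2.9751%
β_Granby = ρ·σ_i/σ_m = 0.390 × 25.84 / 12.47 = 0.8081
E(R_Granby) = R_f + β × MRP = 2.9751% + 0.8081 × 5.4126% = 7.35%

7.35%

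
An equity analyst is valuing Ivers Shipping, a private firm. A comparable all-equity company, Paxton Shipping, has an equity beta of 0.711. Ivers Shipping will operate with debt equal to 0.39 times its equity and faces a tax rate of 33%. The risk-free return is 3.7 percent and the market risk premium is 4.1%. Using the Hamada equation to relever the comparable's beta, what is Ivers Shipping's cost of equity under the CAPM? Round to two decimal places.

β_L = β_U × [1 + (1 − t)(D/E)] = 0.711 × [1 + (1 − 0.33) × 0.39]
    = 0.711 × [1 + 0.67 × 0.39] = 0.711 × 1.2613 = 0.8968
E(R) = R_f + β_L × MRP = 3.7% + 0.8968 × 4.1% = 7.38%

7.38%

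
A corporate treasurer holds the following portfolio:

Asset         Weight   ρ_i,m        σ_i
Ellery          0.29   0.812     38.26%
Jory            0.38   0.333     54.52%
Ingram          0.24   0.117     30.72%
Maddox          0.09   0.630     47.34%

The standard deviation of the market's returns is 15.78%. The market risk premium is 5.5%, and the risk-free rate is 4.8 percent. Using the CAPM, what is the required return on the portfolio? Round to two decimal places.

11.58%

β_Ellery = 0.812 × 38.26% / 15.78% = 1.9688
β_Jory = 0.333 × 54.52% / 15.78% = 1.1505
β_Ingram = 0.117 × 30.72% / 15.78% = 0.2278
β_Maddox = 0.630 × 47.34% / 15.78% = 1.8900
β_P = Σ w_i β_i = 0.29×1.9688 + 0.38×1.1505 + 0.24×0.2278 + 0.09×1.8900 = 1.2329
E(R_P) = R_f + β_P × MRP = 4.8% + 1.2329 × 5.5% = 11.58%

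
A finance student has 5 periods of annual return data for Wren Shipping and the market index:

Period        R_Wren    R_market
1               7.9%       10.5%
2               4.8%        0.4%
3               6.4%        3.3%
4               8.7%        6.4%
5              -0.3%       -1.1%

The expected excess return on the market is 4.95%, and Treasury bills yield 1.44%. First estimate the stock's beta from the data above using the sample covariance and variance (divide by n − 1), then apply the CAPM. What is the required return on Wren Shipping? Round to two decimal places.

4.54%

Mean R_i = (7.9 + 4.8 + 6.4 + 8.7 − 0.3) / 5 = 5.5000%
Mean R_m = (10.5 + 0.4 + 3.3 + 6.4 − 1.1) / 5 = 3.9000%
Σ(R_i − R̄_i)(R_m − R̄_m) = 54.7500  ⇒  Cov = 54.7500 / 4 = 13.6875
Σ(R_m − R̄_m)² = 87.4200  ⇒  Var(R_m) = 87.4200 / 4 = 21.8550
β = Cov / Var(R_m) = 13.6875 / 21.8550 = 0.6263
E(R) = R_f + β × MRP = 1.44% + 0.6263 × 4.95% = 4.54%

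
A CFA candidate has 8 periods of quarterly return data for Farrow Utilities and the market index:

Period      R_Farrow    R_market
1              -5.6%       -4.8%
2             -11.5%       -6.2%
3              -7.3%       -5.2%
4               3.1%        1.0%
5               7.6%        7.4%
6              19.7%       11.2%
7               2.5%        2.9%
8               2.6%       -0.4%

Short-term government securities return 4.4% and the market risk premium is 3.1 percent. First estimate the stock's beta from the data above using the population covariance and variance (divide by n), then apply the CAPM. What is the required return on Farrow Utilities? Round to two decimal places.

9.09%

Mean R_i = (-5.6 − 11.5 − 7.3 + 3.1 + 7.6 + 19.7 + 2.5 + 2.6) / 8 = 1.3875%
Mean R_m = (-4.8 − 6.2 − 5.2 + 1.0 + 7.4 + 11.2 + 2.9 − 0.4) / 8 = 0.7375%
Σ(R_i − R̄_i)(R_m − R̄_m) = 414.1438  ⇒  Cov = 414.1438 / 8 = 51.7680
Σ(R_m − R̄_m)² = 273.9388  ⇒  Var(R_m) = 273.9388 / 8 = 34.2424
β = Cov / Var(R_m) = 51.7680 / 34.2424 = 1.5118
E(R) = R_f + β × MRP = 4.4% + 1.5118 × 3.1% = 9.09%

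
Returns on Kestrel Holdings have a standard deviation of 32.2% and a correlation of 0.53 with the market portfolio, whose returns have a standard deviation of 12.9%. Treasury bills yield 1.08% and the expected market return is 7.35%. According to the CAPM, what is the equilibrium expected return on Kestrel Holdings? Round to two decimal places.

9.37%

β = ρ × σ_i / σ_m = 0.53 × 32.2% / 12.9% = 1.3229
MRP = 7.35% − 1.08% = 6.27%
E(R) = 1.08% + 1.3229 × 6.27% = 9.37%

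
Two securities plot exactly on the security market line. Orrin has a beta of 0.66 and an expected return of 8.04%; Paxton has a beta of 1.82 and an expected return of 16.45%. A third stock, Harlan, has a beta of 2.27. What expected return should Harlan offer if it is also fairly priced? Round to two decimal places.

19.71%

MRP (SML slope) = (16.45% − 8.04%) / (1.82 − 0.66) = 8.41% / 1.16 = 7.2500%
R_f (intercept) = 8.04% − 0.66 × 7.2500% = 3.2550%
E(R_Harlan) = R_f + β × MRP = 3.2550% + 2.27 × 7.2500% = 19.71%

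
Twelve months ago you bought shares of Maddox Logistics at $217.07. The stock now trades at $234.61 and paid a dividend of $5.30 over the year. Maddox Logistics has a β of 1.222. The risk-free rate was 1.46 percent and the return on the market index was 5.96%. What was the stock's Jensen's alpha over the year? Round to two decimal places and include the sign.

+3.56%

Realised HPR = (P1 + D1 − P0) / P0 = (234.61 + 5.30 − 217.07) / 217.07 = 22.84 / 217.07 = 10.5220%
MRP = 5.96% − 1.46% = 4.50%
CAPM required = R_f + β·MRP = 1.46% + 1.222 × 4.50% = 6.95900%
α = realised − required = 10.5220% − 6.95900% = +3.56%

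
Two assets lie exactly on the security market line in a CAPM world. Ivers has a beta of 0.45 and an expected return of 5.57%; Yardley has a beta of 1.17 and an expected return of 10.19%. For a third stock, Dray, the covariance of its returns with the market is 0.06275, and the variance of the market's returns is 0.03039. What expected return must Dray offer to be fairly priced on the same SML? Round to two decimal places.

15.93%

MRP = (10.19% − 5.57%) / (1.17 − 0.45) = 6.4167%
R_f = 5.57% − 0.45 × 6.4167% = 2.6825%
β_Dray = Cov / Var(R_m) = 0.06275 / 0.03039 = 2.0648
E(R_Dray) = R_f + β × MRP = 2.6825% + 2.0648 × 6.4167% = 15.93%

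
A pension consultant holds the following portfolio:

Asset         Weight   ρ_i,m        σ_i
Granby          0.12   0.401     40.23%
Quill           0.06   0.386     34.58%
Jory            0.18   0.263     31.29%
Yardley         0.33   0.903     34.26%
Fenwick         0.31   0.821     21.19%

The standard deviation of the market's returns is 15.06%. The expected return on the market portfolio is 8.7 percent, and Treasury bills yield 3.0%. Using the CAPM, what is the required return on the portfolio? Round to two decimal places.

10.50%

β_Granby = 0.401 × 40.23% / 15.06% = 1.0712
β_Quill = 0.386 × 34.58% / 15.06% = 0.8863
β_Jory = 0.263 × 31.29% / 15.06% = 0.5464
β_Yardley = 0.903 × 34.26% / 15.06% = 2.0542
β_Fenwick = 0.821 × 21.19% / 15.06% = 1.1552
β_P = Σ w_i β_i = 0.12×1.0712 + 0.06×0.8863 + 0.18×0.5464 + 0.33×2.0542 + 0.31×1.1552 = 1.3161
MRP = 8.7% − 3.0% = 5.70%
E(R_P) = R_f + β_P × MRP = 3.0% + 1.3161 × 5.7% = 10.50%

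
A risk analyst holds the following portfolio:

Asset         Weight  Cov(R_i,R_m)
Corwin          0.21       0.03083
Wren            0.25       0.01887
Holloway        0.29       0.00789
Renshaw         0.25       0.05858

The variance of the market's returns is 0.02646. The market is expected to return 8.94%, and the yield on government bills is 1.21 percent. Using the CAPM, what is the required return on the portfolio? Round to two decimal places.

9.43%

β_Corwin = 0.03083 / 0.02646 = 1.1652
β_Wren = 0.01887 / 0.02646 = 0.7132
β_Holloway = 0.00789 / 0.02646 = 0.2982
β_Renshaw = 0.05858 / 0.02646 = 2.2139
β_P = Σ w_i β_i = 0.21×1.1652 + 0.25×0.7132 + 0.29×0.2982 + 0.25×2.2139 = 1.0629
MRP = 8.94% − 1.21% = 7.73%
E(R_P) = R_f + β_P × MRP = 1.21% + 1.0629 × 7.73% = 9.43%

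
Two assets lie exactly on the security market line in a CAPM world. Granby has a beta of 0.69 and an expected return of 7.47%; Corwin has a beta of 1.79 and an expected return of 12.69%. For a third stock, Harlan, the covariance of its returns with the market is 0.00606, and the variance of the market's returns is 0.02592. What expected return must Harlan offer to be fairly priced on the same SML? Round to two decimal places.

5.31%

MRP = (12.69% − 7.47%) / (1.79 − 0.69) = 4.7455%
R_f = 7.47% − 0.69 × 4.7455% = 4.1956%
β_Harlan = Cov / Var(R_m) = 0.00606 / 0.02592 = 0.2338
E(R_Harlan) = R_f + β × MRP = 4.1956% + 0.2338 × 4.7455% = 5.31%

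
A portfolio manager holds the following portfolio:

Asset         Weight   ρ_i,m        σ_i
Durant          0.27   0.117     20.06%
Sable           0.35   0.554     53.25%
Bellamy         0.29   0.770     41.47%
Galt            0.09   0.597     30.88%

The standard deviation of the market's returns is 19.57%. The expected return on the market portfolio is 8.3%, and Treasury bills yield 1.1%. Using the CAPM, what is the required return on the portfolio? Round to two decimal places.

β_Durant = 0.117 × 20.06% / 19.57% = 0.1199
β_Sable = 0.554 × 53.25% / 19.57% = 1.5074
β_Bellamy = 0.770 × 41.47% / 19.57% = 1.6317
β_Galt = 0.597 × 30.88% / 19.57% = 0.9420
β_P = Σ w_i β_i = 0.27×0.1199 + 0.35×1.5074 + 0.29×1.6317 + 0.09×0.9420 = 1.1179
MRP = 8.3% − 1.1% = 7.20%
E(R_P) = R_f + β_P × MRP = 1.1% + 1.1179 × 7.2% = 9.15%

9.15%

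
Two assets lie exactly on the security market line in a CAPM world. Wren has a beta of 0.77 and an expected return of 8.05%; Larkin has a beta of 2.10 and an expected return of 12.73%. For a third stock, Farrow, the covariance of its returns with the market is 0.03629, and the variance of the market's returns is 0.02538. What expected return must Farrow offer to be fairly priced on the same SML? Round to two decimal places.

10.37%

MRP = (12.73% − 8.05%) / (2.10 − 0.77) = 3.5188%
R_f = 8.05% − 0.77 × 3.5188% = 5.3405%
β_Farrow = Cov / Var(R_m) = 0.03629 / 0.02538 = 1.4299
E(R_Farrow) = R_f + β × MRP = 5.3405% + 1.4299 × 3.5188% = 10.37%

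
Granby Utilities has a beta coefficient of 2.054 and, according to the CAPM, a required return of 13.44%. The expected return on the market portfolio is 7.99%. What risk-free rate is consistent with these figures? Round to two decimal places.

E(R) = R_f + β(E(R_m) − R_f) = R_f(1 − β) + β·E(R_m)
13.44% = R_f × (1 − 2.054) + 2.054 × 7.99%
13.44% = R_f × -1.054 + 16.41146%
R_f = (13.44% − 16.41146%) / -1.054 = 2.82%

2.82%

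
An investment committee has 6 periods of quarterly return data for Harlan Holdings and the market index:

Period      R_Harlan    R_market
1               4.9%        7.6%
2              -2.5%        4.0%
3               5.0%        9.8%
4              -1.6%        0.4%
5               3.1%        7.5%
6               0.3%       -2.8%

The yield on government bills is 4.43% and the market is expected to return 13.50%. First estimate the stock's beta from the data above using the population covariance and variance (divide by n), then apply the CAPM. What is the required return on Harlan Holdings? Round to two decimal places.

8.88%

Mean R_i = (4.9 − 2.5 + 5.0 − 1.6 + 3.1 + 0.3) / 6 = 1.5333%
Mean R_m = (7.6 + 4.0 + 9.8 + 0.4 + 7.5 − 2.8) / 6 = 4.4167%
Σ(R_i − R̄_i)(R_m − R̄_m) = 57.3767  ⇒  Cov = 57.3767 / 6 = 9.5628
Σ(R_m − R̄_m)² = 117.0083  ⇒  Var(R_m) = 117.0083 / 6 = 19.5014
β = Cov / Var(R_m) = 9.5628 / 19.5014 = 0.4904
MRP = 13.50% − 4.43% = 9.07%
E(R) = R_f + β × MRP = 4.43% + 0.4904 × 9.07% = 8.88%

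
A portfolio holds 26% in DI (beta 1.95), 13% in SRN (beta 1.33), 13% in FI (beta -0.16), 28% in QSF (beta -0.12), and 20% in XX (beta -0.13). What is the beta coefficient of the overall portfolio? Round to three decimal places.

β_P = Σ w_i β_i = 0.26×1.95 + 0.13×1.33 + 0.13×-0.16 + 0.28×-0.12 + 0.20×-0.13 = 0.5995

0.600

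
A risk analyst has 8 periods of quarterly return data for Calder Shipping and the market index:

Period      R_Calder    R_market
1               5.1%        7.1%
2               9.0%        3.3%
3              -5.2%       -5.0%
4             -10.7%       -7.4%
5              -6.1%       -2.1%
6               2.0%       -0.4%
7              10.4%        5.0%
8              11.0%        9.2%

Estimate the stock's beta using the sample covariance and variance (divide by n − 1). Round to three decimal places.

Mean R_i = (5.1 + 9.0 − 5.2 − 10.7 − 6.1 + 2.0 + 10.4 + 11.0) / 8 = 1.9375%
Mean R_m = (7.1 + 3.3 − 5.0 − 7.4 − 2.1 − 0.4 + 5.0 + 9.2) / 8 = 1.2125%
Σ(R_i − R̄_i)(R_m − R̄_m) = 317.5063  ⇒  Cov = 317.5063 / 7 = 45.3580
Σ(R_m − R̄_m)² = 243.5088  ⇒  Var(R_m) = 243.5088 / 7 = 34.7870
β = Cov / Var(R_m) = 45.3580 / 34.7870 = 1.3039

1.304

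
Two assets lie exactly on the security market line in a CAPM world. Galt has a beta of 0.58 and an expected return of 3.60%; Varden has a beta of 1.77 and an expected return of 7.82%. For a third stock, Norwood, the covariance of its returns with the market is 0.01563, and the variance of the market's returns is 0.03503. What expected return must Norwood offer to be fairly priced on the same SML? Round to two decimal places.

MRP = (7.82% − 3.60%) / (1.77 − 0.58) = 3.5462%
R_f = 3.60% − 0.58 × 3.5462% = 1.5432%
β_Norwood = Cov / Var(R_m) = 0.01563 / 0.03503 = 0.4462
E(R_Norwood) = R_f + β × MRP = 1.5432% + 0.4462 × 3.5462% = 3.13%

3.13%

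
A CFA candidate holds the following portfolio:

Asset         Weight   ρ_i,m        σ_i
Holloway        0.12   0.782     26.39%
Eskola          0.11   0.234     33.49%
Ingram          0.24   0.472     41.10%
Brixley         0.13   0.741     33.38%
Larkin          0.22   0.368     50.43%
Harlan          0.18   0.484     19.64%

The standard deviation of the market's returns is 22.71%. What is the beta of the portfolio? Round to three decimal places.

β_Holloway = 0.782 × 26.39% / 22.71% = 0.9087
β_Eskola = 0.234 × 33.49% / 22.71% = 0.3451
β_Ingram = 0.472 × 41.10% / 22.71% = 0.8542
β_Brixley = 0.741 × 33.38% / 22.71% = 1.0891
β_Larkin = 0.368 × 50.43% / 22.71% = 0.8172
β_Harlan = 0.484 × 19.64% / 22.71% = 0.4186
β_P = Σ w_i β_i = 0.12×0.9087 + 0.11×0.3451 + 0.24×0.8542 + 0.13×1.0891 + 0.22×0.8172 + 0.18×0.4186 = 0.7487

0.749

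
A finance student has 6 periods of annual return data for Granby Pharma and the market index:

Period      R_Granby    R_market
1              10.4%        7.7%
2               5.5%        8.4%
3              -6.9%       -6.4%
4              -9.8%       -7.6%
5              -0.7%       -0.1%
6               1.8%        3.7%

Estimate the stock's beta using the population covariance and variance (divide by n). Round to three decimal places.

Mean R_i = (10.4 + 5.5 − 6.9 − 9.8 − 0.7 + 1.8) / 6 = 0.0500%
Mean R_m = (7.7 + 8.4 − 6.4 − 7.6 − 0.1 + 3.7) / 6 = 0.9500%
Σ(R_i − R̄_i)(R_m − R̄_m) = 251.3650  ⇒  Cov = 251.3650 / 6 = 41.8942
Σ(R_m − R̄_m)² = 236.8550  ⇒  Var(R_m) = 236.8550 / 6 = 39.4758
β = Cov / Var(R_m) = 41.8942 / 39.4758 = 1.0613

1.061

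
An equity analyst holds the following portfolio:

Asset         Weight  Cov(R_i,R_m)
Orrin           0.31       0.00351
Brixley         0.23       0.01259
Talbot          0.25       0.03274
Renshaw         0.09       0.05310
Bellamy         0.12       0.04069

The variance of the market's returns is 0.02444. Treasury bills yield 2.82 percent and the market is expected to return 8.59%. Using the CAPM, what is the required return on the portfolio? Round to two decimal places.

7.97%

β_Orrin = 0.00351 / 0.02444 = 0.1436
β_Brixley = 0.01259 / 0.02444 = 0.5151
β_Talbot = 0.03274 / 0.02444 = 1.3396
β_Renshaw = 0.05310 / 0.02444 = 2.1727
β_Bellamy = 0.04069 / 0.02444 = 1.6649
β_P = Σ w_i β_i = 0.31×0.1436 + 0.23×0.5151 + 0.25×1.3396 + 0.09×2.1727 + 0.12×1.6649 = 0.8932
MRP = 8.59% − 2.82% = 5.77%
E(R_P) = R_f + β_P × MRP = 2.82% + 0.8932 × 5.77% = 7.97%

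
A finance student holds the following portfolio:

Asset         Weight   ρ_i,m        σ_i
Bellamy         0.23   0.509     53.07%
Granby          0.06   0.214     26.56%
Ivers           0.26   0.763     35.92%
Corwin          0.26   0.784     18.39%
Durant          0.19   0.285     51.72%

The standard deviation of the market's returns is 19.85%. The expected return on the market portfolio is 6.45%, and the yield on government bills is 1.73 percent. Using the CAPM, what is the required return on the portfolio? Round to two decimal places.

β_Bellamy = 0.509 × 53.07% / 19.85% = 1.3608
β_Granby = 0.214 × 26.56% / 19.85% = 0.2863
β_Ivers = 0.763 × 35.92% / 19.85% = 1.3807
β_Corwin = 0.784 × 18.39% / 19.85% = 0.7263
β_Durant = 0.285 × 51.72% / 19.85% = 0.7426
β_P = Σ w_i β_i = 0.23×1.3608 + 0.06×0.2863 + 0.26×1.3807 + 0.26×0.7263 + 0.19×0.7426 = 1.0191
MRP = 6.45% − 1.73% = 4.72%
E(R_P) = R_f + β_P × MRP = 1.73% + 1.0191 × 4.72% = 6.54%

6.54%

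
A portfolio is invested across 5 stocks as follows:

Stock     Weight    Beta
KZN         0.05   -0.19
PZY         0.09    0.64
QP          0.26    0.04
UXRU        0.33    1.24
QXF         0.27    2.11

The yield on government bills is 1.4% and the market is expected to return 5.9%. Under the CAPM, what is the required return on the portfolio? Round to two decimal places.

6.07%

β_P = Σ w_i β_i = 0.05×-0.19 + 0.09×0.64 + 0.26×0.04 + 0.33×1.24 + 0.27×2.11 = 1.0374
MRP = 5.9% − 1.4% = 4.50%
E(R_P) = R_f + β_P × MRP = 1.4% + 1.0374 × 4.5% = 6.07%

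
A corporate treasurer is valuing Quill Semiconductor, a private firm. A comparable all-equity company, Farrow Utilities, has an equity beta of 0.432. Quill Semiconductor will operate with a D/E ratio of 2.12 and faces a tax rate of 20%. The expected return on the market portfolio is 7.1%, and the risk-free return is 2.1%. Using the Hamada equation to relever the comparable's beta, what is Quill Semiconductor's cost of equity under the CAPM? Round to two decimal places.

7.92%

β_L = β_U × [1 + (1 − t)(D/E)] = 0.432 × [1 + (1 − 0.20) × 2.12]
    = 0.432 × [1 + 0.80 × 2.12] = 0.432 × 2.6960 = 1.1647
MRP = 7.1% − 2.1% = 5.00%
E(R) = R_f + β_L × MRP = 2.1% + 1.1647 × 5.0% = 7.92%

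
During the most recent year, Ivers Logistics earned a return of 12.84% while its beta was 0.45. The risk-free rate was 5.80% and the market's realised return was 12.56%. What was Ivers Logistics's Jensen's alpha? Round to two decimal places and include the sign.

Market excess return = 12.56% − 5.80% = 6.76%
CAPM benchmark = R_f + β(R_m − R_f) = 5.80% + 0.45 × 6.76% = 8.8420%
α = actual − benchmark = 12.84% − 8.8420% = +4.00%

+4.00%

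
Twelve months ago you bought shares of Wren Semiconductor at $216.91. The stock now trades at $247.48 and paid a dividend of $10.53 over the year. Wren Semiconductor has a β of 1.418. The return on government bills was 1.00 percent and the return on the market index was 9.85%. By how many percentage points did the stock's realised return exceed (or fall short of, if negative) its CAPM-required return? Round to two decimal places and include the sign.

+5.40%

Realised HPR = (P1 + D1 − P0) / P0 = (247.48 + 10.53 − 216.91) / 216.91 = 41.10 / 216.91 = 18.9480%
MRP = 9.85% − 1.00% = 8.85%
CAPM required = R_f + β·MRP = 1.00% + 1.418 × 8.85% = 13.54930%
α = realised − required = 18.9480% − 13.54930% = +5.40%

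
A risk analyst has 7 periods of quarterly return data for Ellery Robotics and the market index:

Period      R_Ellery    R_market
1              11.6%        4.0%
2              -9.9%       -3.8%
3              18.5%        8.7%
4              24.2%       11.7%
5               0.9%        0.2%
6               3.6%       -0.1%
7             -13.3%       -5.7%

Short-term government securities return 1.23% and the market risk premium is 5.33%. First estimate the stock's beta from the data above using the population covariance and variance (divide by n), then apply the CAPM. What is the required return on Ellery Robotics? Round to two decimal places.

Mean R_i = (11.6 − 9.9 + 18.5 + 24.2 + 0.9 + 3.6 − 13.3) / 7 = 5.0857%
Mean R_m = (4.0 − 3.8 + 8.7 + 11.7 + 0.2 − 0.1 − 5.7) / 7 = 2.1429%
Σ(R_i − R̄_i)(R_m − R̄_m) = 527.4543  ⇒  Cov = 527.4543 / 7 = 75.3506
Σ(R_m − R̄_m)² = 243.4171  ⇒  Var(R_m) = 243.4171 / 7 = 34.7739
β = Cov / Var(R_m) = 75.3506 / 34.7739 = 2.1669
E(R) = R_f + β × MRP = 1.23% + 2.1669 × 5.33% = 12.78%

12.78%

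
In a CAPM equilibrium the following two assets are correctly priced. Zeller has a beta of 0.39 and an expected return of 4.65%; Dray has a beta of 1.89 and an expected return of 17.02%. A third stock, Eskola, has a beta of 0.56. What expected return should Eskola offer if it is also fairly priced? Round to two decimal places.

MRP (SML slope) = (17.02% − 4.65%) / (1.89 − 0.39) = 12.37% / 1.50 = 8.2467%
R_f (intercept) = 4.65% − 0.39 × 8.2467% = 1.4338%
E(R_Eskola) = R_f + β × MRP = 1.4338% + 0.56 × 8.2467% = 6.05%

6.05%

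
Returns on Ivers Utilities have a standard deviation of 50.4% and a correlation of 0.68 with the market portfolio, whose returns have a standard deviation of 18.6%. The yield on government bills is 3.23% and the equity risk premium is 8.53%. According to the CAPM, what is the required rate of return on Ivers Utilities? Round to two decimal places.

β = ρ × σ_i / σ_m = 0.68 × 50.4% / 18.6% = 1.8426
E(R) = 3.23% + 1.8426 × 8.53% = 18.95%

18.95%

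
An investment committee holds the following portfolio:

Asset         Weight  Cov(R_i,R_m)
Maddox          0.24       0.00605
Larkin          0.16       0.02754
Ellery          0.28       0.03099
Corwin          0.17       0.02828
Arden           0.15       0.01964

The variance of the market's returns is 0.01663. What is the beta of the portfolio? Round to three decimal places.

β_Maddox = 0.00605 / 0.01663 = 0.3638
β_Larkin = 0.02754 / 0.01663 = 1.6560
β_Ellery = 0.03099 / 0.01663 = 1.8635
β_Corwin = 0.02828 / 0.01663 = 1.7005
β_Arden = 0.01964 / 0.01663 = 1.1810
β_P = Σ w_i β_i = 0.24×0.3638 + 0.16×1.6560 + 0.28×1.8635 + 0.17×1.7005 + 0.15×1.1810 = 1.3403

1.340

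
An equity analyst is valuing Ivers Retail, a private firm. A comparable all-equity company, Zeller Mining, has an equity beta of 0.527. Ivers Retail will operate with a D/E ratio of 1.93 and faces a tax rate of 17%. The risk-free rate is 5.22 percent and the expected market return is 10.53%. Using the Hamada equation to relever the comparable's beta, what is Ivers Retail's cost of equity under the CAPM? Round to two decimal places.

12.50%

β_L = β_U × [1 + (1 − t)(D/E)] = 0.527 × [1 + (1 − 0.17) × 1.93]
    = 0.527 × [1 + 0.83 × 1.93] = 0.527 × 2.6019 = 1.3712
MRP = 10.53% − 5.22% = 5.31%
E(R) = R_f + β_L × MRP = 5.22% + 1.3712 × 5.31% = 12.50%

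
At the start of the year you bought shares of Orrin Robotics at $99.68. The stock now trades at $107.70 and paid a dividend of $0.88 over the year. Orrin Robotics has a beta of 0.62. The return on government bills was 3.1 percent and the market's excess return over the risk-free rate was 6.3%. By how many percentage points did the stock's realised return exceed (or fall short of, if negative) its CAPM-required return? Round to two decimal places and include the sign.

+1.92%

Realised HPR = (P1 + D1 − P0) / P0 = (107.70 + 0.88 − 99.68) / 99.68 = 8.90 / 99.68 = 8.9286%
CAPM required = R_f + β·MRP = 3.1% + 0.62 × 6.3% = 7.0060%
α = realised − required = 8.9286% − 7.0060% = +1.92%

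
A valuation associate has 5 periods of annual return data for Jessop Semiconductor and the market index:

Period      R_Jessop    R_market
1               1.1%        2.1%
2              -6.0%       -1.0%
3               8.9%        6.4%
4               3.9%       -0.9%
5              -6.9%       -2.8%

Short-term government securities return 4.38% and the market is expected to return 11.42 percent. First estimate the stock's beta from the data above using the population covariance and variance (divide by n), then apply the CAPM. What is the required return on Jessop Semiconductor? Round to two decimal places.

15.23%

Mean R_i = (1.1 − 6.0 + 8.9 + 3.9 − 6.9) / 5 = 0.2000%
Mean R_m = (2.1 − 1.0 + 6.4 − 0.9 − 2.8) / 5 = 0.7600%
Σ(R_i − R̄_i)(R_m − R̄_m) = 80.3200  ⇒  Cov = 80.3200 / 5 = 16.0640
Σ(R_m − R̄_m)² = 52.1320  ⇒  Var(R_m) = 52.1320 / 5 = 10.4264
β = Cov / Var(R_m) = 16.0640 / 10.4264 = 1.5407
MRP = 11.42% − 4.38% = 7.04%
E(R) = R_f + β × MRP = 4.38% + 1.5407 × 7.04% = 15.23%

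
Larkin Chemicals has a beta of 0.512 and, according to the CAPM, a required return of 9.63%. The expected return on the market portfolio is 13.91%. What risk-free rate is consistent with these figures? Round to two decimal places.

5.14%

E(R) = R_f + β(E(R_m) − R_f) = R_f(1 − β) + β·E(R_m)
9.63% = R_f × (1 − 0.512) + 0.512 × 13.91%
9.63% = R_f × 0.488 + 7.12192%
R_f = (9.63% − 7.12192%) / 0.488 = 5.14%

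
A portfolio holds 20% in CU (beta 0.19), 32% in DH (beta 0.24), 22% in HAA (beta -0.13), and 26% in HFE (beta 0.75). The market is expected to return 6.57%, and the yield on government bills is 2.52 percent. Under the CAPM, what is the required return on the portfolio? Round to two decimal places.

β_P = Σ w_i β_i = 0.20×0.19 + 0.32×0.24 + 0.22×-0.13 + 0.26×0.75 = 0.2812
MRP = 6.57% − 2.52% = 4.05%
E(R_P) = R_f + β_P × MRP = 2.52% + 0.2812 × 4.05% = 3.66%

3.66%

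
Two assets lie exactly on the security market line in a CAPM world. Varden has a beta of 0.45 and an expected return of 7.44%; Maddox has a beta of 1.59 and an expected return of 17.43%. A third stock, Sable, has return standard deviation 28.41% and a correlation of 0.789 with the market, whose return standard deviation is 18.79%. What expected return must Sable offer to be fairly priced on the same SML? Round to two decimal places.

MRP = (17.43% − 7.44%) / (1.59 − 0.45) = 8.7632%
R_f = 7.44% − 0.45 × 8.7632% = 3.4966%
β_Sable = ρ·σ_i/σ_m = 0.789 × 28.41 / 18.79 = 1.1929
E(R_Sable) = R_f + β × MRP = 3.4966% + 1.1929 × 8.7632% = 13.95%

13.95%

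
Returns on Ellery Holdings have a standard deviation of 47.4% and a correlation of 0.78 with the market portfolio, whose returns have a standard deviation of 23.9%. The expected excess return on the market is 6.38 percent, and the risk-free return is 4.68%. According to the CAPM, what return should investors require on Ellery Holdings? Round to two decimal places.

β = ρ × σ_i / σ_m = 0.78 × 47.4% / 23.9% = 1.5469
E(R) = 4.68% + 1.5469 × 6.38% = 14.55%

14.55%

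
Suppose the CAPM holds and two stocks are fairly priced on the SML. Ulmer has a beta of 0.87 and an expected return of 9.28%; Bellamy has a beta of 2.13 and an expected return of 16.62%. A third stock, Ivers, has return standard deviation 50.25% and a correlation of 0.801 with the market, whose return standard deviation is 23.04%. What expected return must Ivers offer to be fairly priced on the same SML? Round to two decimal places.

14.39%

MRP = (16.62% − 9.28%) / (2.13 − 0.87) = 5.8254%
R_f = 9.28% − 0.87 × 5.8254% = 4.2119%
β_Ivers = ρ·σ_i/σ_m = 0.801 × 50.25 / 23.04 = 1.7470
E(R_Ivers) = R_f + β × MRP = 4.2119% + 1.7470 × 5.8254% = 14.39%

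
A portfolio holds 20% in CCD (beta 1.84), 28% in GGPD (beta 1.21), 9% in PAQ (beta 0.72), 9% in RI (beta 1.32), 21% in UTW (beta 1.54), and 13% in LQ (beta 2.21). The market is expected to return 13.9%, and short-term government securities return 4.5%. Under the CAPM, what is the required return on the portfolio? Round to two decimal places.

18.61%

β_P = Σ w_i β_i = 0.20×1.84 + 0.28×1.21 + 0.09×0.72 + 0.09×1.32 + 0.21×1.54 + 0.13×2.21 = 1.5011
MRP = 13.9% − 4.5% = 9.40%
E(R_P) = R_f + β_P × MRP = 4.5% + 1.5011 × 9.4% = 18.61%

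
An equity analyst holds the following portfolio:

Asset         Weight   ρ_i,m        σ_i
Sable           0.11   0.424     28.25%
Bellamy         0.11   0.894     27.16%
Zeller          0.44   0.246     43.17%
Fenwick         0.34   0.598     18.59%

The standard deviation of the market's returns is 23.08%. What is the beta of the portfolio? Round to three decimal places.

0.539

β_Sable = 0.424 × 28.25% / 23.08% = 0.5190
β_Bellamy = 0.894 × 27.16% / 23.08% = 1.0520
β_Zeller = 0.246 × 43.17% / 23.08% = 0.4601
β_Fenwick = 0.598 × 18.59% / 23.08% = 0.4817
β_P = Σ w_i β_i = 0.11×0.5190 + 0.11×1.0520 + 0.44×0.4601 + 0.34×0.4817 = 0.5390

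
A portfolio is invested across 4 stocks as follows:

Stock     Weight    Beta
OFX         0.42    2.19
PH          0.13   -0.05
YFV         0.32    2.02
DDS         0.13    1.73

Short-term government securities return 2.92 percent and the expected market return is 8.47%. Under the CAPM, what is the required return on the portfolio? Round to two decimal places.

β_P = Σ w_i β_i = 0.42×2.19 + 0.13×-0.05 + 0.32×2.02 + 0.13×1.73 = 1.7846
MRP = 8.47% − 2.92% = 5.55%
E(R_P) = R_f + β_P × MRP = 2.92% + 1.7846 × 5.55% = 12.82%

12.82%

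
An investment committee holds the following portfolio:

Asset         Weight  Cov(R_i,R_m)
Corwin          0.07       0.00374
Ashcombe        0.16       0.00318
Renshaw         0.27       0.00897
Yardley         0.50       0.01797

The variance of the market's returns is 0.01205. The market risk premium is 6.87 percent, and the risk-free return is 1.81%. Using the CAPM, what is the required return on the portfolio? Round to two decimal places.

8.75%

β_Corwin = 0.00374 / 0.01205 = 0.3104
β_Ashcombe = 0.00318 / 0.01205 = 0.2639
β_Renshaw = 0.00897 / 0.01205 = 0.7444
β_Yardley = 0.01797 / 0.01205 = 1.4913
β_P = Σ w_i β_i = 0.07×0.3104 + 0.16×0.2639 + 0.27×0.7444 + 0.50×1.4913 = 1.0106
E(R_P) = R_f + β_P × MRP = 1.81% + 1.0106 × 6.87% = 8.75%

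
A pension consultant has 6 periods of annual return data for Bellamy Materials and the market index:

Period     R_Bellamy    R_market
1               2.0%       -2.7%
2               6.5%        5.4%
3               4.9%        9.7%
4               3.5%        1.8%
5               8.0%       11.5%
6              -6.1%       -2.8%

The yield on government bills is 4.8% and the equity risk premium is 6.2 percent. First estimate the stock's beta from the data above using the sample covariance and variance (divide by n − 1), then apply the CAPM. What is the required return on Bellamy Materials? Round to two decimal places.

Mean R_i = (2.0 + 6.5 + 4.9 + 3.5 + 8.0 − 6.1) / 6 = 3.1333%
Mean R_m = (-2.7 + 5.4 + 9.7 + 1.8 + 11.5 − 2.8) / 6 = 3.8167%
Σ(R_i − R̄_i)(R_m − R̄_m) = 120.8567  ⇒  Cov = 120.8567 / 5 = 24.1713
Σ(R_m − R̄_m)² = 186.4683  ⇒  Var(R_m) = 186.4683 / 5 = 37.2937
β = Cov / Var(R_m) = 24.1713 / 37.2937 = 0.6481
E(R) = R_f + β × MRP = 4.8% + 0.6481 × 6.2% = 8.82%

8.82%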